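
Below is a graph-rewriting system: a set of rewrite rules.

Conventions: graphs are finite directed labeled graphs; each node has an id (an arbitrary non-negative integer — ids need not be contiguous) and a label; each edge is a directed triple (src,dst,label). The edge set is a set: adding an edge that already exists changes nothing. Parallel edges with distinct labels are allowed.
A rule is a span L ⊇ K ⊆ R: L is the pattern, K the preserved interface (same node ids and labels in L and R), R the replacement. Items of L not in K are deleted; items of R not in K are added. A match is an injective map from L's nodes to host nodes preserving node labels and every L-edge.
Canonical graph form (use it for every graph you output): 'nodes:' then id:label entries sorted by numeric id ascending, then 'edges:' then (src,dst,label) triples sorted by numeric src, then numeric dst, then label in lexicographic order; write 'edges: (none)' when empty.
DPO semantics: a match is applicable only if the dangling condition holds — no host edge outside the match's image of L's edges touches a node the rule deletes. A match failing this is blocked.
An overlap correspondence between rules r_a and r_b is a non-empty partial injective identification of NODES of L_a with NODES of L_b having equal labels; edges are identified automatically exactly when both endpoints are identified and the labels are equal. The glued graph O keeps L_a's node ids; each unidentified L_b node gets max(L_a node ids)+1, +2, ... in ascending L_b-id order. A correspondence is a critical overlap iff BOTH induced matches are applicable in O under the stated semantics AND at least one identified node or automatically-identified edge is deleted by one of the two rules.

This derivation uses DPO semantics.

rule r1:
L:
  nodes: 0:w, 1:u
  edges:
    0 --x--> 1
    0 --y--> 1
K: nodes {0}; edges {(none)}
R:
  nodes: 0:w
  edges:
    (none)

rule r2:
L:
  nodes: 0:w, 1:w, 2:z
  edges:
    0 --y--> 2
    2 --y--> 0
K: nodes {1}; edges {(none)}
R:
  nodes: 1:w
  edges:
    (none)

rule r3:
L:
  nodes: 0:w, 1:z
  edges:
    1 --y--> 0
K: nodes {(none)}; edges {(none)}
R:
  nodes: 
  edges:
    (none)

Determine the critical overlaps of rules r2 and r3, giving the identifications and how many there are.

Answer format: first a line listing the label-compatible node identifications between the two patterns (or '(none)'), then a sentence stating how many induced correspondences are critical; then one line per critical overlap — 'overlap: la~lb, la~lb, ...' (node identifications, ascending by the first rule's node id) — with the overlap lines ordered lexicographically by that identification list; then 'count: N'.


label-compatible node identifications between L(r2) and L(r3): 0~0, 1~0, 2~1
1 of the induced correspondences is a critical overlap of r2 and r3.
overlap: 1~0
count: 1


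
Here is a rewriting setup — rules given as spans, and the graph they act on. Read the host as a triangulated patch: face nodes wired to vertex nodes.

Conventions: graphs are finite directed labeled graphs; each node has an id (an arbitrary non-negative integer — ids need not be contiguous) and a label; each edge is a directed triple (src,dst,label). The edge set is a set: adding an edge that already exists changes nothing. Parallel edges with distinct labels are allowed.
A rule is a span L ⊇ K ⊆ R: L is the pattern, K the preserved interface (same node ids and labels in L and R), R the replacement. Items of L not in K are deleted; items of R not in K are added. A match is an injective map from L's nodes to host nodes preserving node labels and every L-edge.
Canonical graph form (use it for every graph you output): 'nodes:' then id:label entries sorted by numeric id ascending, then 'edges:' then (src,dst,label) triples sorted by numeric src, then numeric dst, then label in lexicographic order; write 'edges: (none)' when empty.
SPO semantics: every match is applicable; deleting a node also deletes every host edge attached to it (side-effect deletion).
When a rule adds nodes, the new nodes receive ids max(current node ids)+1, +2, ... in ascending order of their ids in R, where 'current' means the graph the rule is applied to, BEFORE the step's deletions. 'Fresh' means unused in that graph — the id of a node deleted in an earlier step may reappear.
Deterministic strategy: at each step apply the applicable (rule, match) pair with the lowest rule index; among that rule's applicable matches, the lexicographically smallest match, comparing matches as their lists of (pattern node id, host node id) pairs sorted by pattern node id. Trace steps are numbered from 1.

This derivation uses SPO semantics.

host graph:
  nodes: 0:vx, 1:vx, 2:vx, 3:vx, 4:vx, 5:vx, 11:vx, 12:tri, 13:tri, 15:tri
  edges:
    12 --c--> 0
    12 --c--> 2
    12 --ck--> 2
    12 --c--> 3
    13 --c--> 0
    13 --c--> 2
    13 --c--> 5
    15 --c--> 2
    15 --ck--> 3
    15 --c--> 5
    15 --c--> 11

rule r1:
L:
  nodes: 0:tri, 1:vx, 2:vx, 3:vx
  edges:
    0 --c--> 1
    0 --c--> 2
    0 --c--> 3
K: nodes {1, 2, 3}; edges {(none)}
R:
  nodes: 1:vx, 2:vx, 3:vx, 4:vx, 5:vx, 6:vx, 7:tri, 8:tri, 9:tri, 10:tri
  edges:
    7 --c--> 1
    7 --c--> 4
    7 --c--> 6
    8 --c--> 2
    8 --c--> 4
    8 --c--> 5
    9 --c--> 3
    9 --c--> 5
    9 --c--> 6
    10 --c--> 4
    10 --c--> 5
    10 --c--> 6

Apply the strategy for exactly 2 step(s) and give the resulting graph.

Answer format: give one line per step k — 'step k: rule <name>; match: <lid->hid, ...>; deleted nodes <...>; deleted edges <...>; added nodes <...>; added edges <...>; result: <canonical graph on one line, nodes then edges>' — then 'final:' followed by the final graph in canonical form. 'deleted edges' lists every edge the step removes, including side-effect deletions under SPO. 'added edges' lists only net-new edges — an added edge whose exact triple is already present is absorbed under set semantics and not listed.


step 1: rule r1; match: 0->12, 1->0, 2->2, 3->3; deleted nodes 12; deleted edges (12,0,c); (12,2,c); (12,2,ck); (12,3,c); added nodes 16, 17, 18, 19, 20, 21, 22; added edges (19,0,c); (19,16,c); (19,18,c); (20,2,c); (20,16,c); (20,17,c); (21,3,c); (21,17,c); (21,18,c); (22,16,c); (22,17,c); (22,18,c); result: nodes: 0:vx, 1:vx, 2:vx, 3:vx, 4:vx, 5:vx, 11:vx, 13:tri, 15:tri, 16:vx, 17:vx, 18:vx, 19:tri, 20:tri, 21:tri, 22:tri edges: (13,0,c); (13,2,c); (13,5,c); (15,2,c); (15,3,ck); (15,5,c); (15,11,c); (19,0,c); (19,16,c); (19,18,c); (20,2,c); (20,16,c); (20,17,c); (21,3,c); (21,17,c); (21,18,c); (22,16,c); (22,17,c); (22,18,c)
step 2: rule r1; match: 0->13, 1->0, 2->2, 3->5; deleted nodes 13; deleted edges (13,0,c); (13,2,c); (13,5,c); added nodes 23, 24, 25, 26, 27, 28, 29; added edges (26,0,c); (26,23,c); (26,25,c); (27,2,c); (27,23,c); (27,24,c); (28,5,c); (28,24,c); (28,25,c); (29,23,c); (29,24,c); (29,25,c); result: nodes: 0:vx, 1:vx, 2:vx, 3:vx, 4:vx, 5:vx, 11:vx, 15:tri, 16:vx, 17:vx, 18:vx, 19:tri, 20:tri, 21:tri, 22:tri, 23:vx, 24:vx, 25:vx, 26:tri, 27:tri, 28:tri, 29:tri edges: (15,2,c); (15,3,ck); (15,5,c); (15,11,c); (19,0,c); (19,16,c); (19,18,c); (20,2,c); (20,16,c); (20,17,c); (21,3,c); (21,17,c); (21,18,c); (22,16,c); (22,17,c); (22,18,c); (26,0,c); (26,23,c); (26,25,c); (27,2,c); (27,23,c); (27,24,c); (28,5,c); (28,24,c); (28,25,c); (29,23,c); (29,24,c); (29,25,c)
final:
nodes: 0:vx, 1:vx, 2:vx, 3:vx, 4:vx, 5:vx, 11:vx, 15:tri, 16:vx, 17:vx, 18:vx, 19:tri, 20:tri, 21:tri, 22:tri, 23:vx, 24:vx, 25:vx, 26:tri, 27:tri, 28:tri, 29:tri
edges: (15,2,c); (15,3,ck); (15,5,c); (15,11,c); (19,0,c); (19,16,c); (19,18,c); (20,2,c); (20,16,c); (20,17,c); (21,3,c); (21,17,c); (21,18,c); (22,16,c); (22,17,c); (22,18,c); (26,0,c); (26,23,c); (26,25,c); (27,2,c); (27,23,c); (27,24,c); (28,5,c); (28,24,c); (28,25,c); (29,23,c); (29,24,c); (29,25,c)


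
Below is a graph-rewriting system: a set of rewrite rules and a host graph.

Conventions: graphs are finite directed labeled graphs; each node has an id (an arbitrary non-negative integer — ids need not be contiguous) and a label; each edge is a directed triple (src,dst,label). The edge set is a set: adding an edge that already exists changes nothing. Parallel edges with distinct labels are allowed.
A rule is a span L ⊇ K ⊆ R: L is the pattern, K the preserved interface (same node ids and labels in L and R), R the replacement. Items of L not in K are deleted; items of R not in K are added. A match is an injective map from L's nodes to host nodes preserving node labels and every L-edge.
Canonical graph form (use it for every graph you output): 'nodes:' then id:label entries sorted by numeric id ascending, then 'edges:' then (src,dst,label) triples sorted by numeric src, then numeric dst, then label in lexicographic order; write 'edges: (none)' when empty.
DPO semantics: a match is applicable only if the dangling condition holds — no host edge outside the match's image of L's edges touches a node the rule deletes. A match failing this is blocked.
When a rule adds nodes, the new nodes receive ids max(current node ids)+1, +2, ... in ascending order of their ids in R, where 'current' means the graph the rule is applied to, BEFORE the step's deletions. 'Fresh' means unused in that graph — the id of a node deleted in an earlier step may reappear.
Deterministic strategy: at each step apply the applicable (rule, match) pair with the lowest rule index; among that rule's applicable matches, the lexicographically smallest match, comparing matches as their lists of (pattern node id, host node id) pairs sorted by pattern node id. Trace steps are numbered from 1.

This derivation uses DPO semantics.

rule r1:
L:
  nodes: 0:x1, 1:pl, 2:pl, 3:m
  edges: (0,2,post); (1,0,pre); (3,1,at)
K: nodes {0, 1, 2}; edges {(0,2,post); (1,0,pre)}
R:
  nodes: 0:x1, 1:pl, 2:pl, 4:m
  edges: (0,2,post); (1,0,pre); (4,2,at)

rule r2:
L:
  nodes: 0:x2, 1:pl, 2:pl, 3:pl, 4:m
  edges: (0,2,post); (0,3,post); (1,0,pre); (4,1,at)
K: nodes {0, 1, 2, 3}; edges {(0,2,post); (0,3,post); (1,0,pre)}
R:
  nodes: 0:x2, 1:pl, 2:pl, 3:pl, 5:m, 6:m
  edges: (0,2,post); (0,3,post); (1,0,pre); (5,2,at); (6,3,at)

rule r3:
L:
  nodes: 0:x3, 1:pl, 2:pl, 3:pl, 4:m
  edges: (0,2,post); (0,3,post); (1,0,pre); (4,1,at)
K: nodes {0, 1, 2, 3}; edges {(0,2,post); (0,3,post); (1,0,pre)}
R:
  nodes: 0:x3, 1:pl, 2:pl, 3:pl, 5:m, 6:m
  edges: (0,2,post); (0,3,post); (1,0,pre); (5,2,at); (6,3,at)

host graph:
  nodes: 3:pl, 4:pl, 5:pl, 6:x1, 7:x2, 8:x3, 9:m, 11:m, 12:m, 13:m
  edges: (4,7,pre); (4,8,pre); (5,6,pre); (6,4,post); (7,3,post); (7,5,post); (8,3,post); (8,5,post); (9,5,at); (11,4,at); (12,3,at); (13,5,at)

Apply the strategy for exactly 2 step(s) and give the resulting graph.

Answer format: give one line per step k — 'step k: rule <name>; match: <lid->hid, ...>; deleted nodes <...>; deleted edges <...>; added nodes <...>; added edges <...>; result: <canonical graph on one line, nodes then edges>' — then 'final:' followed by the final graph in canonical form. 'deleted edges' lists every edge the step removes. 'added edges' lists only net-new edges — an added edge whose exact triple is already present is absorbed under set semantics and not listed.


step 1: rule r1; match: 0->6, 1->5, 2->4, 3->9; deleted nodes 9; deleted edges (9,5,at); added nodes 14; added edges (14,4,at); result: nodes: 3:pl, 4:pl, 5:pl, 6:x1, 7:x2, 8:x3, 11:m, 12:m, 13:m, 14:m edges: (4,7,pre); (4,8,pre); (5,6,pre); (6,4,post); (7,3,post); (7,5,post); (8,3,post); (8,5,post); (11,4,at); (12,3,at); (13,5,at); (14,4,at)
step 2: rule r1; match: 0->6, 1->5, 2->4, 3->13; deleted nodes 13; deleted edges (13,5,at); added nodes 15; added edges (15,4,at); result: nodes: 3:pl, 4:pl, 5:pl, 6:x1, 7:x2, 8:x3, 11:m, 12:m, 14:m, 15:m edges: (4,7,pre); (4,8,pre); (5,6,pre); (6,4,post); (7,3,post); (7,5,post); (8,3,post); (8,5,post); (11,4,at); (12,3,at); (14,4,at); (15,4,at)
final:
nodes: 3:pl, 4:pl, 5:pl, 6:x1, 7:x2, 8:x3, 11:m, 12:m, 14:m, 15:m
edges: (4,7,pre); (4,8,pre); (5,6,pre); (6,4,post); (7,3,post); (7,5,post); (8,3,post); (8,5,post); (11,4,at); (12,3,at); (14,4,at); (15,4,at)


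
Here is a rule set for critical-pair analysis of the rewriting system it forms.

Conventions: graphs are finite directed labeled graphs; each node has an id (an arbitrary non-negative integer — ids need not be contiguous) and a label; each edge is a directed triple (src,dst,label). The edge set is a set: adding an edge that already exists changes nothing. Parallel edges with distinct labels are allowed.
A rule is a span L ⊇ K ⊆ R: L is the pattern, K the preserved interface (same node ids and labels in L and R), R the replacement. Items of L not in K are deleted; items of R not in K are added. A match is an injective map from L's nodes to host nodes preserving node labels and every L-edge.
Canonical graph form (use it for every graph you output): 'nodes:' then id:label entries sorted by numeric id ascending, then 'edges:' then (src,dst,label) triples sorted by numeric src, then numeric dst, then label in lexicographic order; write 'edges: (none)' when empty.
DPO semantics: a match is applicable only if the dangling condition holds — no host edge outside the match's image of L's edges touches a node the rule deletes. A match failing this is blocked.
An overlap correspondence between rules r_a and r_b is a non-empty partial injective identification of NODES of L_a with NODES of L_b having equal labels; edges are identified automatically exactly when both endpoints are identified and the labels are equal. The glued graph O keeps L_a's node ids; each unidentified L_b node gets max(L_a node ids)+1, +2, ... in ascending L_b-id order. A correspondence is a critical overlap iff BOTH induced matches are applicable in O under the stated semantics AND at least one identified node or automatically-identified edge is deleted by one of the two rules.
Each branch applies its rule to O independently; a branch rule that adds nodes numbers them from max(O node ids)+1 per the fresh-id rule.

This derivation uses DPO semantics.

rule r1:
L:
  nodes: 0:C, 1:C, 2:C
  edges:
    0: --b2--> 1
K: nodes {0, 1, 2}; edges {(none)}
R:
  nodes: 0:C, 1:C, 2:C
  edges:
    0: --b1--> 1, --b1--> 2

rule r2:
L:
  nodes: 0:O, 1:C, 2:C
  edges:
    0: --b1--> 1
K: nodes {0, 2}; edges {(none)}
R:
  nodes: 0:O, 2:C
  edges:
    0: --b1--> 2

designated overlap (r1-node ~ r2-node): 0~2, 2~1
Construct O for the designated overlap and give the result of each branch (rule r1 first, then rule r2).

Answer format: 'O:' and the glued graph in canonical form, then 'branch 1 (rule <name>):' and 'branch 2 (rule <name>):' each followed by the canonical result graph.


O:
nodes: 0:C, 1:C, 2:C, 3:O
edges: (0,1,b2); (3,2,b1)
branch 1 (rule r1):
nodes: 0:C, 1:C, 2:C, 3:O
edges: (0,1,b1); (0,2,b1); (3,2,b1)
branch 2 (rule r2):
nodes: 0:C, 1:C, 3:O
edges: (0,1,b2); (3,0,b1)


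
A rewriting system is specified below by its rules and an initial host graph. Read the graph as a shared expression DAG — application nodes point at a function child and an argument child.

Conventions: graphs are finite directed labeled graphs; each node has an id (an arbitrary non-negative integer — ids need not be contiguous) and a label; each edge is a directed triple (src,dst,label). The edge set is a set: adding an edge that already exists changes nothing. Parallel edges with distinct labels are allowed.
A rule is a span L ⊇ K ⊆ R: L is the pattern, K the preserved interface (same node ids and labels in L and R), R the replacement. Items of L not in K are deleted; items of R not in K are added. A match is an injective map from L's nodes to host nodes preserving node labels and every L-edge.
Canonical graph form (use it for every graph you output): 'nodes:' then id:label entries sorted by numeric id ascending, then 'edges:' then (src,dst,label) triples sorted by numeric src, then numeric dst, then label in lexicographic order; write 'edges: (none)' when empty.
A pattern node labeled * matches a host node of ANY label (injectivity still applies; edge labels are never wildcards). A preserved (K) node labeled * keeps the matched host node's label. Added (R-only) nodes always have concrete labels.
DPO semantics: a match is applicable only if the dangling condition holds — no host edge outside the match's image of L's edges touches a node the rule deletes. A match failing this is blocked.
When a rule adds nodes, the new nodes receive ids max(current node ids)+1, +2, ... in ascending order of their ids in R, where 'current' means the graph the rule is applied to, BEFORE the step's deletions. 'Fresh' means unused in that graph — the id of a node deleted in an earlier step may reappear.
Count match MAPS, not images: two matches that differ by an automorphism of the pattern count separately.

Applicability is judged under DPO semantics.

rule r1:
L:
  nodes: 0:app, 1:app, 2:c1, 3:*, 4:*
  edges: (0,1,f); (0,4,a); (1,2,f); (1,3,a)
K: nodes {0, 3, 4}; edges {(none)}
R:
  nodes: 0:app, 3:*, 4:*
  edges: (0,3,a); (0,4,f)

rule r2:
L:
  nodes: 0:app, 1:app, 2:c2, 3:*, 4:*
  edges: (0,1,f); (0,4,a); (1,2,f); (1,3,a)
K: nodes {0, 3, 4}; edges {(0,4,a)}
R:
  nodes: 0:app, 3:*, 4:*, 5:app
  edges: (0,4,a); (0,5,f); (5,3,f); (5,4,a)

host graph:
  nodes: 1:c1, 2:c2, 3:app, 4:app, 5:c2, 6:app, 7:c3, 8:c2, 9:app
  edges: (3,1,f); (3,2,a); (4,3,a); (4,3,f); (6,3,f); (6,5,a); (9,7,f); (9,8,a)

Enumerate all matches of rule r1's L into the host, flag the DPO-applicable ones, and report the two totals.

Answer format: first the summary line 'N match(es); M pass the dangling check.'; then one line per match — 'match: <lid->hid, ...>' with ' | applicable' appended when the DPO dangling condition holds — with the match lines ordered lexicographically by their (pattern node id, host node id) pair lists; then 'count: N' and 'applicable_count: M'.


1 match(es); 0 pass the dangling check.
match: 0->6, 1->3, 2->1, 3->2, 4->5
count: 1
applicable_count: 0


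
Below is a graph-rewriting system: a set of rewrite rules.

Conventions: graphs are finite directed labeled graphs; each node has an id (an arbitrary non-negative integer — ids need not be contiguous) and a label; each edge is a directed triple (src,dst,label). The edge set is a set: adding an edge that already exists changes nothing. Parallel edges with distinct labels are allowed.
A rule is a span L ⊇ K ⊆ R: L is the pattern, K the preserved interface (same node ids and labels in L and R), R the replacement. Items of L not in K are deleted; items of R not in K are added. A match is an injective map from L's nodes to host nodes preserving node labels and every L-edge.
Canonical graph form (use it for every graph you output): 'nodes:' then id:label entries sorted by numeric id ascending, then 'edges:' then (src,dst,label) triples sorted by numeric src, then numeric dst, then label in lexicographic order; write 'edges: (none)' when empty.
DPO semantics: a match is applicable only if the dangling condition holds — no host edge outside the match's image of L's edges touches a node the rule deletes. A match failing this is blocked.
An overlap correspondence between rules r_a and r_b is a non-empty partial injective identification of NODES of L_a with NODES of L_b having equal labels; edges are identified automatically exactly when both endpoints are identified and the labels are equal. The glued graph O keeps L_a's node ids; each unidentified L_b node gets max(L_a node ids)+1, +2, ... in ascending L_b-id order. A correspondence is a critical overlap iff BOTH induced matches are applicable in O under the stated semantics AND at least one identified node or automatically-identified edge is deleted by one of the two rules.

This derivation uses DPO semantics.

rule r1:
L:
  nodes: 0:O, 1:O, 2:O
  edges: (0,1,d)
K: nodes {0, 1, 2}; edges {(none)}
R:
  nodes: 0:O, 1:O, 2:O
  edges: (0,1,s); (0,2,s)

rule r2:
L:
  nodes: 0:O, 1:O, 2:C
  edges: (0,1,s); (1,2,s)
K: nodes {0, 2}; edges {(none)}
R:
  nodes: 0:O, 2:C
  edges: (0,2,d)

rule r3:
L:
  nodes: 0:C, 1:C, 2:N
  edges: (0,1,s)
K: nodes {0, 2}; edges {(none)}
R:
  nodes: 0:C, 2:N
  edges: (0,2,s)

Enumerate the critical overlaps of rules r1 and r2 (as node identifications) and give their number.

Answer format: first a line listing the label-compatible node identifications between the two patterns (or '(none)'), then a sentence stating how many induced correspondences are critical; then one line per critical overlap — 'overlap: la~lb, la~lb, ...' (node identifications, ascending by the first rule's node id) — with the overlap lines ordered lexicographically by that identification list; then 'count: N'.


label-compatible node identifications between L(r1) and L(r2): 0~0, 0~1, 1~0, 1~1, 2~0, 2~1
3 of the induced correspondences are critical overlaps of r1 and r2.
overlap: 0~0, 2~1
overlap: 1~0, 2~1
overlap: 2~1
count: 3


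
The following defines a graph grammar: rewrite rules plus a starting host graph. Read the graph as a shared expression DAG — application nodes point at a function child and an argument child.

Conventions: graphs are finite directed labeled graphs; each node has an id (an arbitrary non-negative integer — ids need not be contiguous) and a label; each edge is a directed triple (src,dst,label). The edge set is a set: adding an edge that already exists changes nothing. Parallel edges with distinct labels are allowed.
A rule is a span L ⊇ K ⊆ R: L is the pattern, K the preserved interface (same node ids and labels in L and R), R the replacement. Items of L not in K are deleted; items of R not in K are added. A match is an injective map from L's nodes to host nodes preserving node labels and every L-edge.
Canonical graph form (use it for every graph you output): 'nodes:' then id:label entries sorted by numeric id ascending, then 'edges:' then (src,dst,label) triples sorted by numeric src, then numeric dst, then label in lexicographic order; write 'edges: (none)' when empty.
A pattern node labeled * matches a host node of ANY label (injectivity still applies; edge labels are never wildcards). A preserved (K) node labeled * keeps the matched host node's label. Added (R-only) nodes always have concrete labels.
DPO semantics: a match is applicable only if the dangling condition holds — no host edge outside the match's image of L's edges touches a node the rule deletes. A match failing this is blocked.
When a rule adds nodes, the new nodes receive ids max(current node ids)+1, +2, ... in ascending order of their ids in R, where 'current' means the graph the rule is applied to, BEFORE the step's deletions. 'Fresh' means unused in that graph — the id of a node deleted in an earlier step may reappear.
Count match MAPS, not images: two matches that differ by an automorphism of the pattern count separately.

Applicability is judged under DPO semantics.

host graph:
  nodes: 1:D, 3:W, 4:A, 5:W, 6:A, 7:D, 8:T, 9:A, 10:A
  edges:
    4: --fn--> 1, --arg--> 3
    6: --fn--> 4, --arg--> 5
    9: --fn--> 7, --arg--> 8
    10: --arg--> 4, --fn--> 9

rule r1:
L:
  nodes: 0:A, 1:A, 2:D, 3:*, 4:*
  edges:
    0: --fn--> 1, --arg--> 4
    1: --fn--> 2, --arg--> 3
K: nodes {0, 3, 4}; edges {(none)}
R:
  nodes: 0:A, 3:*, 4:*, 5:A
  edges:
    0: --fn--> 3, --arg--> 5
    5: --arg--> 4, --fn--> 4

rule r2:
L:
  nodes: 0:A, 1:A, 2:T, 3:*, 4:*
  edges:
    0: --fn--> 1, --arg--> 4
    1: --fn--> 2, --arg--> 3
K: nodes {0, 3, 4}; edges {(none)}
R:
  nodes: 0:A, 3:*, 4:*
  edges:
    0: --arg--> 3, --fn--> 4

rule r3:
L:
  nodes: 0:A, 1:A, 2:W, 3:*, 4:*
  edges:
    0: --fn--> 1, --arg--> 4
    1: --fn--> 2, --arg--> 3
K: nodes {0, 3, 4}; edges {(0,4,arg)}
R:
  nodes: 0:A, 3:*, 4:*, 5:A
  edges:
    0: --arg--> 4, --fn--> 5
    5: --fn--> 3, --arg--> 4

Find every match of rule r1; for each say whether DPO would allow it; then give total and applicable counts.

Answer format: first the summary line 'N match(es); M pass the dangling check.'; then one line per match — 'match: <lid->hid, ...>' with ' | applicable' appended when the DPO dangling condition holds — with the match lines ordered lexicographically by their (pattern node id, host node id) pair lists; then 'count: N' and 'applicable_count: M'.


2 match(es); 1 pass the dangling check.
match: 0->6, 1->4, 2->1, 3->3, 4->5
match: 0->10, 1->9, 2->7, 3->8, 4->4 | applicable
count: 2
applicable_count: 1


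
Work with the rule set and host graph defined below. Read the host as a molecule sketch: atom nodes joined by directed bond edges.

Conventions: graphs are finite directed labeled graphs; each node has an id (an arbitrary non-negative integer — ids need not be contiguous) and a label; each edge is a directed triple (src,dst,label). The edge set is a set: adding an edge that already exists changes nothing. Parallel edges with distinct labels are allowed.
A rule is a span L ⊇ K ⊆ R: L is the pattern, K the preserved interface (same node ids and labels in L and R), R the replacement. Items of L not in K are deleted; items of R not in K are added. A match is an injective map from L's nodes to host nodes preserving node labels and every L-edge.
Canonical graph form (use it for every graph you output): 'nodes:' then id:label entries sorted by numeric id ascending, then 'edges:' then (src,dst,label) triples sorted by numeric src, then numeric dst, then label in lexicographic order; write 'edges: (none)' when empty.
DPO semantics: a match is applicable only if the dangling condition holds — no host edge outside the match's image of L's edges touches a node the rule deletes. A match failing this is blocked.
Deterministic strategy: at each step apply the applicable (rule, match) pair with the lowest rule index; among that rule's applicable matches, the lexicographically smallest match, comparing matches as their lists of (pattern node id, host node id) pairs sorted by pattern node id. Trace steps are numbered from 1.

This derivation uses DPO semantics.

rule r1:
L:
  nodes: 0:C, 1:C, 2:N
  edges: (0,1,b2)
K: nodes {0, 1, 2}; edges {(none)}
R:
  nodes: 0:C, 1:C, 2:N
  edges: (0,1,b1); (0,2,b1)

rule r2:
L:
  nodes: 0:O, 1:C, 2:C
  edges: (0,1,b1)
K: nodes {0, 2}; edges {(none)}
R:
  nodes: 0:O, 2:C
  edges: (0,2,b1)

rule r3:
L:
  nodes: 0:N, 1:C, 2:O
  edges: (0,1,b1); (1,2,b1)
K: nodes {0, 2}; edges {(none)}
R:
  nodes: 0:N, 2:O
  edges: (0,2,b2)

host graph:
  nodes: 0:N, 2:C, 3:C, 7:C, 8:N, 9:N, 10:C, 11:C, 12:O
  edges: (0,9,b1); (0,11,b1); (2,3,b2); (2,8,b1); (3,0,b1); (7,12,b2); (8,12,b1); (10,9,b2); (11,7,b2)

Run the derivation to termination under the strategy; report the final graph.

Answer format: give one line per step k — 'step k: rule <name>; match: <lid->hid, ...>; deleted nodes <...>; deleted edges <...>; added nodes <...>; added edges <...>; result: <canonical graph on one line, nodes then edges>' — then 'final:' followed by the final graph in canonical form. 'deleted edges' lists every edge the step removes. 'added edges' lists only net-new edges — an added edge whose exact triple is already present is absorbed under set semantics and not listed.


step 1: rule r1; match: 0->2, 1->3, 2->0; deleted nodes (none); deleted edges (2,3,b2); added nodes (none); added edges (2,0,b1); (2,3,b1); result: nodes: 0:N, 2:C, 3:C, 7:C, 8:N, 9:N, 10:C, 11:C, 12:O edges: (0,9,b1); (0,11,b1); (2,0,b1); (2,3,b1); (2,8,b1); (3,0,b1); (7,12,b2); (8,12,b1); (10,9,b2); (11,7,b2)
step 2: rule r1; match: 0->11, 1->7, 2->0; deleted nodes (none); deleted edges (11,7,b2); added nodes (none); added edges (11,0,b1); (11,7,b1); result: nodes: 0:N, 2:C, 3:C, 7:C, 8:N, 9:N, 10:C, 11:C, 12:O edges: (0,9,b1); (0,11,b1); (2,0,b1); (2,3,b1); (2,8,b1); (3,0,b1); (7,12,b2); (8,12,b1); (10,9,b2); (11,0,b1); (11,7,b1)
final:
nodes: 0:N, 2:C, 3:C, 7:C, 8:N, 9:N, 10:C, 11:C, 12:O
edges: (0,9,b1); (0,11,b1); (2,0,b1); (2,3,b1); (2,8,b1); (3,0,b1); (7,12,b2); (8,12,b1); (10,9,b2); (11,0,b1); (11,7,b1)


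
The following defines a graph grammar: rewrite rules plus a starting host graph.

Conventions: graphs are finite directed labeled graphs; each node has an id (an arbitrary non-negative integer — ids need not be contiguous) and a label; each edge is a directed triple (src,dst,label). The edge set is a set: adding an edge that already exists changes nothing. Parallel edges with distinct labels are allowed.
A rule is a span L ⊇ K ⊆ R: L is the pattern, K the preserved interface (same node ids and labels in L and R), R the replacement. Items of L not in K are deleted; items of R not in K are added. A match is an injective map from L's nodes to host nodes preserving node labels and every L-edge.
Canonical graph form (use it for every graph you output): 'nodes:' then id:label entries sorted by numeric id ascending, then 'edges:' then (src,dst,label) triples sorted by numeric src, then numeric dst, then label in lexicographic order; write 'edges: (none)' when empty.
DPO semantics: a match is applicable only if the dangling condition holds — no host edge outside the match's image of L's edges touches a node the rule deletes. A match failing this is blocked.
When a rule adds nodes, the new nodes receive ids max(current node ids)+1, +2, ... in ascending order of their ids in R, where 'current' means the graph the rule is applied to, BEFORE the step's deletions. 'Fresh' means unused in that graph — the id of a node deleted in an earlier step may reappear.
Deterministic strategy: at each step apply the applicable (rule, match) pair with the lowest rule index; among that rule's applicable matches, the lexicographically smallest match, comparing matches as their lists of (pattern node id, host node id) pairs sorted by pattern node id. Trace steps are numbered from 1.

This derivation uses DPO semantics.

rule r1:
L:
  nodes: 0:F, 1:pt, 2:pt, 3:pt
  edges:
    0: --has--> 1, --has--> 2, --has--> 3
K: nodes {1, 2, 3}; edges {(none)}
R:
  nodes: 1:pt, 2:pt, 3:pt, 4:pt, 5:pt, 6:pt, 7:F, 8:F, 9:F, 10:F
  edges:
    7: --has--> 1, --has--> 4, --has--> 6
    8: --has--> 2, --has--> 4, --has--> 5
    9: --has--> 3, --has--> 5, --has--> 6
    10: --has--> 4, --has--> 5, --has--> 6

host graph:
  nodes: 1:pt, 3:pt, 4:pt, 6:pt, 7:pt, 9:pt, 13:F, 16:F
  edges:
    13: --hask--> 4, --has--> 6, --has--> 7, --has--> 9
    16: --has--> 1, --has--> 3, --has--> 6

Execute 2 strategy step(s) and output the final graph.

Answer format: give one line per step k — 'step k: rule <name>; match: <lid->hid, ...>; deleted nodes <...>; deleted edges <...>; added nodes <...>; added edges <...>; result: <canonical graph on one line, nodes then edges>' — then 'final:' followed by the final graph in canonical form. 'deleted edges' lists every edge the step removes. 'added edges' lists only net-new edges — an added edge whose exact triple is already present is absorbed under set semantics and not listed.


step 1: rule r1; match: 0->16, 1->1, 2->3, 3->6; deleted nodes 16; deleted edges (16,1,has); (16,3,has); (16,6,has); added nodes 17, 18, 19, 20, 21, 22, 23; added edges (20,1,has); (20,17,has); (20,19,has); (21,3,has); (21,17,has); (21,18,has); (22,6,has); (22,18,has); (22,19,has); (23,17,has); (23,18,has); (23,19,has); result: nodes: 1:pt, 3:pt, 4:pt, 6:pt, 7:pt, 9:pt, 13:F, 17:pt, 18:pt, 19:pt, 20:F, 21:F, 22:F, 23:F edges: (13,4,hask); (13,6,has); (13,7,has); (13,9,has); (20,1,has); (20,17,has); (20,19,has); (21,3,has); (21,17,has); (21,18,has); (22,6,has); (22,18,has); (22,19,has); (23,17,has); (23,18,has); (23,19,has)
step 2: rule r1; match: 0->20, 1->1, 2->17, 3->19; deleted nodes 20; deleted edges (20,1,has); (20,17,has); (20,19,has); added nodes 24, 25, 26, 27, 28, 29, 30; added edges (27,1,has); (27,24,has); (27,26,has); (28,17,has); (28,24,has); (28,25,has); (29,19,has); (29,25,has); (29,26,has); (30,24,has); (30,25,has); (30,26,has); result: nodes: 1:pt, 3:pt, 4:pt, 6:pt, 7:pt, 9:pt, 13:F, 17:pt, 18:pt, 19:pt, 21:F, 22:F, 23:F, 24:pt, 25:pt, 26:pt, 27:F, 28:F, 29:F, 30:F edges: (13,4,hask); (13,6,has); (13,7,has); (13,9,has); (21,3,has); (21,17,has); (21,18,has); (22,6,has); (22,18,has); (22,19,has); (23,17,has); (23,18,has); (23,19,has); (27,1,has); (27,24,has); (27,26,has); (28,17,has); (28,24,has); (28,25,has); (29,19,has); (29,25,has); (29,26,has); (30,24,has); (30,25,has); (30,26,has)
final:
nodes: 1:pt, 3:pt, 4:pt, 6:pt, 7:pt, 9:pt, 13:F, 17:pt, 18:pt, 19:pt, 21:F, 22:F, 23:F, 24:pt, 25:pt, 26:pt, 27:F, 28:F, 29:F, 30:F
edges: (13,4,hask); (13,6,has); (13,7,has); (13,9,has); (21,3,has); (21,17,has); (21,18,has); (22,6,has); (22,18,has); (22,19,has); (23,17,has); (23,18,has); (23,19,has); (27,1,has); (27,24,has); (27,26,has); (28,17,has); (28,24,has); (28,25,has); (29,19,has); (29,25,has); (29,26,has); (30,24,has); (30,25,has); (30,26,has)


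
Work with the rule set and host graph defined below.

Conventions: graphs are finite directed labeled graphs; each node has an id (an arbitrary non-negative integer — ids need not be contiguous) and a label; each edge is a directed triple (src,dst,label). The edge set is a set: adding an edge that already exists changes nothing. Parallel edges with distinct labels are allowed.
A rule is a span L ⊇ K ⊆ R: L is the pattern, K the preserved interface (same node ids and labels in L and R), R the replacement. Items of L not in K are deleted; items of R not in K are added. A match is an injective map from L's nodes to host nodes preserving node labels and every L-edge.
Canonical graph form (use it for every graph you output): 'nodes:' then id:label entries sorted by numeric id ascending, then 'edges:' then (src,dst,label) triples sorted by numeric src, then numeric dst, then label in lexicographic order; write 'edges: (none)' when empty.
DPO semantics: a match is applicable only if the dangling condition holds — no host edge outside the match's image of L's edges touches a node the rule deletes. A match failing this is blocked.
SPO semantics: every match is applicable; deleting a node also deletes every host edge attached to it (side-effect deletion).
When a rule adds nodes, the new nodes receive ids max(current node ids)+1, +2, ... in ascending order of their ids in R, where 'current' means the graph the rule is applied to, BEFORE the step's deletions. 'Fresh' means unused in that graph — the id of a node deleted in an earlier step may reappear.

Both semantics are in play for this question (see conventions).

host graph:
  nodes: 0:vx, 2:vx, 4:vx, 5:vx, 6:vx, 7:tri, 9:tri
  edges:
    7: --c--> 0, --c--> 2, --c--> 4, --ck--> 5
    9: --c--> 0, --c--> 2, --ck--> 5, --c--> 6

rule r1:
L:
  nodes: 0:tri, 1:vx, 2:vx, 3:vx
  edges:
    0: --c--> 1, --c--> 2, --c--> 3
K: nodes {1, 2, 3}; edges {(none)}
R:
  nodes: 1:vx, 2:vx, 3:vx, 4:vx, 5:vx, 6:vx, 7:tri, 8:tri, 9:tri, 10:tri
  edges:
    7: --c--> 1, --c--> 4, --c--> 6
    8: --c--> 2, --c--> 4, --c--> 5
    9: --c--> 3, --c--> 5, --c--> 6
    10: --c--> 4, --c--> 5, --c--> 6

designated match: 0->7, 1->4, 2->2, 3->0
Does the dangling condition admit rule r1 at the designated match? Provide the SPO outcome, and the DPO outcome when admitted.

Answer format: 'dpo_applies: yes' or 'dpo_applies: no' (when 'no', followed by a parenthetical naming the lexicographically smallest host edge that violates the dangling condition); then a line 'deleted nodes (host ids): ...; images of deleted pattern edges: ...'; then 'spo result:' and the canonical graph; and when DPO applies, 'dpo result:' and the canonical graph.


dpo_applies: no
(the rule deletes node 7, which keeps host edge (7,5,ck) outside the match image — the dangling condition fails, DPO blocks; SPO proceeds and side-deletes such edges)
deleted nodes (host ids): 7; images of deleted pattern edges: (7,0,c); (7,2,c); (7,4,c)
spo result:
nodes: 0:vx, 2:vx, 4:vx, 5:vx, 6:vx, 9:tri, 10:vx, 11:vx, 12:vx, 13:tri, 14:tri, 15:tri, 16:tri
edges: (9,0,c); (9,2,c); (9,5,ck); (9,6,c); (13,4,c); (13,10,c); (13,12,c); (14,2,c); (14,10,c); (14,11,c); (15,0,c); (15,11,c); (15,12,c); (16,10,c); (16,11,c); (16,12,c)


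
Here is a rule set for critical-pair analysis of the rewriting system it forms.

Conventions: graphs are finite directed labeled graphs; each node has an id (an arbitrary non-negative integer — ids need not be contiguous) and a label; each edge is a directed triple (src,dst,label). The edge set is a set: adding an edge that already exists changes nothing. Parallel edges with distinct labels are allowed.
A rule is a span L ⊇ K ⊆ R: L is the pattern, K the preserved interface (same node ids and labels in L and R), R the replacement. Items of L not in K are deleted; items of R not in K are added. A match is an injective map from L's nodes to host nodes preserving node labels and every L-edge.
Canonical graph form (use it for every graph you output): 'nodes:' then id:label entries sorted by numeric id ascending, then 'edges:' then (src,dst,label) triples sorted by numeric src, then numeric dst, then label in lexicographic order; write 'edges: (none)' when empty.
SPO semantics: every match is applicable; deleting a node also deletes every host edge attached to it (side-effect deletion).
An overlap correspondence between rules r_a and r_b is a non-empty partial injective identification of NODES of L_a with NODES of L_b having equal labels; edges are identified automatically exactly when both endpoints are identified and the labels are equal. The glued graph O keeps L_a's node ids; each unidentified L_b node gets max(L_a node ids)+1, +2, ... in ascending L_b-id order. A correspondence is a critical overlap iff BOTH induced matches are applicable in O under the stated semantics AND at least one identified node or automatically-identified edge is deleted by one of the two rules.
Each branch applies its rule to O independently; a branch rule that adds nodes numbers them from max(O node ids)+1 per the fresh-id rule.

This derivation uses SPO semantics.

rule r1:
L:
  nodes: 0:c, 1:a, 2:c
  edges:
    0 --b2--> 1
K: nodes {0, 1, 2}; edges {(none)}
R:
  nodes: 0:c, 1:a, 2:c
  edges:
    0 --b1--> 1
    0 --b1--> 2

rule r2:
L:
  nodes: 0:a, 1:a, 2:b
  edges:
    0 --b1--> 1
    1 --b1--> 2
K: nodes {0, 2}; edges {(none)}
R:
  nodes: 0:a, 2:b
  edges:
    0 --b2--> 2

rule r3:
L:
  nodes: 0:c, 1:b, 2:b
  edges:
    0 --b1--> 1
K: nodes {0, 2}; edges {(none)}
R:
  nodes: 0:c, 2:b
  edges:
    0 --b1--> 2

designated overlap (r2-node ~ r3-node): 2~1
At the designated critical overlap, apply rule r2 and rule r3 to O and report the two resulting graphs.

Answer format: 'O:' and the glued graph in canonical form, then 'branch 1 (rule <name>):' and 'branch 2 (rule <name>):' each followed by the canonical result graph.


O:
nodes: 0:a, 1:a, 2:b, 3:c, 4:b
edges: (0,1,b1); (1,2,b1); (3,2,b1)
branch 1 (rule r2):
nodes: 0:a, 2:b, 3:c, 4:b
edges: (0,2,b2); (3,2,b1)
branch 2 (rule r3):
nodes: 0:a, 1:a, 3:c, 4:b
edges: (0,1,b1); (3,4,b1)


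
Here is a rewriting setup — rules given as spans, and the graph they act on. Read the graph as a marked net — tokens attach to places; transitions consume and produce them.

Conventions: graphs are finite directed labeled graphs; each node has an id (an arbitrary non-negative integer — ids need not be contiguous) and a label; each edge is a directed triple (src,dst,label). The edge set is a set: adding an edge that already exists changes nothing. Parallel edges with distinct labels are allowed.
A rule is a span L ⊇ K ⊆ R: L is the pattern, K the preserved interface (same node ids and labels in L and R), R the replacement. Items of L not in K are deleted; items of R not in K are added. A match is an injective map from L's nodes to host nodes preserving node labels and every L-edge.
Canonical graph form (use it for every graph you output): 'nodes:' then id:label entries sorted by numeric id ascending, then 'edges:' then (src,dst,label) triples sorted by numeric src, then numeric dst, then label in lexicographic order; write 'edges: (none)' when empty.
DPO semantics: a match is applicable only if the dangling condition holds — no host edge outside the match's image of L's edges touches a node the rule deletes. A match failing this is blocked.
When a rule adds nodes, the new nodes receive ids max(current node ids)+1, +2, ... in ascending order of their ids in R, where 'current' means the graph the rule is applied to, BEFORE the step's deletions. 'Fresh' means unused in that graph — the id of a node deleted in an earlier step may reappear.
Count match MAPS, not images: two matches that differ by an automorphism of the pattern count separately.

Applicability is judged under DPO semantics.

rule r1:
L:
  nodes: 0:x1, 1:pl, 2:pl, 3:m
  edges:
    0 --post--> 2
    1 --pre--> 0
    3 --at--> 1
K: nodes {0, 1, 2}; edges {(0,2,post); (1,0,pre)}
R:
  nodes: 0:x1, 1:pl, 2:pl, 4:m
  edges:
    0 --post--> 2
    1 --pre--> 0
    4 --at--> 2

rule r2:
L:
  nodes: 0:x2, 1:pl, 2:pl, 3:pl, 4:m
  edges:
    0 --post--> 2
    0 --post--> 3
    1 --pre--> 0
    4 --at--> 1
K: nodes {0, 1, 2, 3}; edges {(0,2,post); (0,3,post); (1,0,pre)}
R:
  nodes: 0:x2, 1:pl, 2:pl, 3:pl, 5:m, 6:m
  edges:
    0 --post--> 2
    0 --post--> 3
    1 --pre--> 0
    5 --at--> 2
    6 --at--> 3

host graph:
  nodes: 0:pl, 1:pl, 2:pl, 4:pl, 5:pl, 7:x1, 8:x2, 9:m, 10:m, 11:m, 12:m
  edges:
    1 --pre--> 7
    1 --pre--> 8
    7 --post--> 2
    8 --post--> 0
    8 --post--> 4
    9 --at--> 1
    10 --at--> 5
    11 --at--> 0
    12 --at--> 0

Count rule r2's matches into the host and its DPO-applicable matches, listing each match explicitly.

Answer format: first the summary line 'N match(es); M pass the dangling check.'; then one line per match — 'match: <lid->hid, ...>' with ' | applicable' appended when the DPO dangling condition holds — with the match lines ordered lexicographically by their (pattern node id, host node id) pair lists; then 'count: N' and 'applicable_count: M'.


2 match(es); 2 pass the dangling check.
match: 0->8, 1->1, 2->0, 3->4, 4->9 | applicable
match: 0->8, 1->1, 2->4, 3->0, 4->9 | applicable
count: 2
applicable_count: 2
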